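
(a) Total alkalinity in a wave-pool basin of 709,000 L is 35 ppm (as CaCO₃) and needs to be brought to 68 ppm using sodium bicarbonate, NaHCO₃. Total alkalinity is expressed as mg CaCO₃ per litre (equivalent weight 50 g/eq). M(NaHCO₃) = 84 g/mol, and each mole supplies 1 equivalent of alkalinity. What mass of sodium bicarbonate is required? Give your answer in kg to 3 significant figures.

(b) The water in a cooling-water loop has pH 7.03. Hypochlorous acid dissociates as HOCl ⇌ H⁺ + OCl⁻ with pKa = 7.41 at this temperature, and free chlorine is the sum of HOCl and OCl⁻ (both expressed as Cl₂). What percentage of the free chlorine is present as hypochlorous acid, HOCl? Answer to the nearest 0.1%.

(a) Alkalinity to add: (68 − 35) = 33 mg/L as CaCO₃ × 709,000 L = 23,400 g as CaCO₃.
(a) Equivalents: 23,400 g ÷ 50 g/eq = 467.9 eq.
(a) NaHCO₃ supplies 1 eq per mole → 467.9 mol.
(a) Mass: 467.9 mol × 84 g/mol = 39,310 g.

(b) [OCl⁻]/[HOCl] = 10^(pH − pKa) = 10^(7.03 − 7.41) = 10^-0.38 = 0.4169.
(b) Fraction as HOCl = 1 / (1 + 0.4169) = 0.7058.

(a) 39.3 kg; (b) 70.6%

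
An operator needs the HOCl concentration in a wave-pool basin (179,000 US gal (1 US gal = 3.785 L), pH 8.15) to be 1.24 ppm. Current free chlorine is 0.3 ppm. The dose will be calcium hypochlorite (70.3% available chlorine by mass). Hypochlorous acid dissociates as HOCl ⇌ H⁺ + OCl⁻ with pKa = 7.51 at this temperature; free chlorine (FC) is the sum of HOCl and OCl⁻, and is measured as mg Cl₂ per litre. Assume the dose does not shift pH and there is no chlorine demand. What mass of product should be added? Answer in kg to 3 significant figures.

6.12 kg

Volume: 179,000 US gal × 3.785 L/gal = 677,515 L.
[OCl⁻]/[HOCl] = 10^(pH − pKa) = 10^(8.15 − 7.51) = 4.365; fraction as HOCl = 1/(1 + 4.365) = 0.1864.
Free chlorine required for 1.24 ppm HOCl: 1.24 / 0.1864 = 6.653 ppm.
FC to add: 6.653 − 0.3 = 6.353 mg/L as Cl₂.
Cl₂ equivalent: 6.353 mg/L × 677,515 L = 4304 g.
Product at 70.3% available Cl: 4304 / 0.703 = 6122 g.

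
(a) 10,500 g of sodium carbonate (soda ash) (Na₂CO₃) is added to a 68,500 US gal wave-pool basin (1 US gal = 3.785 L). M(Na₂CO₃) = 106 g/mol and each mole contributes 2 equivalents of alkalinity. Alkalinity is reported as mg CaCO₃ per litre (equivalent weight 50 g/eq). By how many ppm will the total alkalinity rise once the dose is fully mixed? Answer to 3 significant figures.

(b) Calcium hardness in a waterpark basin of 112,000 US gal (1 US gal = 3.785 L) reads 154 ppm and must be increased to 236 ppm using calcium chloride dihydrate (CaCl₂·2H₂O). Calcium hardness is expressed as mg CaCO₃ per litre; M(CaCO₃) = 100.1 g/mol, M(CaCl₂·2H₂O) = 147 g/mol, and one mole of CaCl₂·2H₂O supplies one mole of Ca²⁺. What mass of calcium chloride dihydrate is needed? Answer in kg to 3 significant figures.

(a) 38.2 ppm; (b) 51.0 kg

(a) Volume: 68,500 US gal × 3.785 L/gal = 259,272 L.
(a) Moles of Na₂CO₃: 10,500 g ÷ 106 g/mol = 99.06 mol → 198.1 eq of alkalinity.
(a) As CaCO₃: 198.1 eq × 50 g/eq = 9906 g.
(a) Rise: 9906 g / 259,272 L × 1000 = 38.21 mg/L.

(b) Volume: 112,000 US gal × 3.785 L/gal = 423,920 L.
(b) Hardness to add: (236 − 154) = 82 mg/L as CaCO₃ × 423,920 L = 34,760 g as CaCO₃.
(b) Moles of Ca²⁺ (1 mol Ca²⁺ ≡ 1 mol CaCO₃): 34,760 / 100.1 g/mol = 347.3 mol.
(b) Mass of CaCl₂·2H₂O: 347.3 × 147 = 51,050 g.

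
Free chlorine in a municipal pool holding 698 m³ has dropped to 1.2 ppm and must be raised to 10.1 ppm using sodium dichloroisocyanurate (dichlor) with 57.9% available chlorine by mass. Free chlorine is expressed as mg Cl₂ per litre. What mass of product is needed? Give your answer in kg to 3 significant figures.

Volume: 698 m³ = 698,000 L.
Chlorine deficit: 10.1 − 1.2 = 8.9 ppm = 8.9 mg/L as Cl₂.
Cl₂ equivalent needed: 8.9 mg/L × 698,000 L = 6,212,000 mg = 6212 g.
Product at 57.9% available chlorine: 6212 / 0.579 = 10,730 g.

10.7 kg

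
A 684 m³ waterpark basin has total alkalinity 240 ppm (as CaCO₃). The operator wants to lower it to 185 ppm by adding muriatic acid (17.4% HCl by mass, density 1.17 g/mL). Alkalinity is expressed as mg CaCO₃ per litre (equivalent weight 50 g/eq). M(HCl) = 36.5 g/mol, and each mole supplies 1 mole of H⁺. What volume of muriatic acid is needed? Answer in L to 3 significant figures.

Volume: 684 m³ = 684,000 L.
Alkalinity to neutralize: (240 − 185) = 55 mg/L as CaCO₃ × 684,000 L = 37,620 g as CaCO₃.
Equivalents of H⁺ required: 37,620 ÷ 50 g/eq = 752.4 eq = 752.4 mol HCl.
Mass of HCl: 752.4 × 36.5 = 27,460 g.
Mass of 17.4% solution: 27,460 / 0.174 = 157,800 g.
Volume: 157,800 g ÷ 1.17 g/mL = 134,900 mL.

135 L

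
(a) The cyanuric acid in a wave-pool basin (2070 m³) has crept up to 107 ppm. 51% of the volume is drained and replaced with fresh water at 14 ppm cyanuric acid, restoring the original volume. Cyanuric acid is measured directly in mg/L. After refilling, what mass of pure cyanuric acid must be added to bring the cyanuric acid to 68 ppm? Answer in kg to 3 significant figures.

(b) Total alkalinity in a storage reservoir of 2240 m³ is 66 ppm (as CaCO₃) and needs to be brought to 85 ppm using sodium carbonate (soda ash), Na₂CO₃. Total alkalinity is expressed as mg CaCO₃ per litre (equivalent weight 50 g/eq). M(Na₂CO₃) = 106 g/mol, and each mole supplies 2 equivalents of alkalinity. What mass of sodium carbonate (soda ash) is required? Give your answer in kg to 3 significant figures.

(a) 17.5 kg; (b) 45.1 kg

(a) Volume: 2070 m³ = 2,070,000 L.
(a) After draining 51% and refilling: 107 × 0.49 + 14 × 0.51 = 59.57 ppm.
(a) Deficit to target: 68 − 59.57 = 8.43 mg/L.
(a) Mass: 8.43 mg/L × 2,070,000 L = 17,450 g cyanuric acid.

(b) Volume: 2240 m³ = 2,240,000 L.
(b) Alkalinity to add: (85 − 66) = 19 mg/L as CaCO₃ × 2,240,000 L = 42,560 g as CaCO₃.
(b) Equivalents: 42,560 g ÷ 50 g/eq = 851.2 eq.
(b) Each mole of Na₂CO₃ supplies 2 eq, so 851.2 / 2 = 425.6 mol.
(b) Mass: 425.6 mol × 106 g/mol = 45,110 g.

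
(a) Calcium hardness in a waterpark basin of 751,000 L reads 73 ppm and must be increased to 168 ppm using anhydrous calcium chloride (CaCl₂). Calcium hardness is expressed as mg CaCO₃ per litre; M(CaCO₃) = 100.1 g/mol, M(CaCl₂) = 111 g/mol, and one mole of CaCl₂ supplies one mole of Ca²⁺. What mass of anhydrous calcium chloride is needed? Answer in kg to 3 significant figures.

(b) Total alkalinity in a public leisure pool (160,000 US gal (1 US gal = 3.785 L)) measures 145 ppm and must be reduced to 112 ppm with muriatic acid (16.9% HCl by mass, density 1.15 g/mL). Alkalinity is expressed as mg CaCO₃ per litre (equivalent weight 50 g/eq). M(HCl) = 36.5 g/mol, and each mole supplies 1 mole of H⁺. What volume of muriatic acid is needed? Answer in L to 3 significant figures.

(a) Hardness to add: (168 − 73) = 95 mg/L as CaCO₃ × 751,000 L = 71,340 g as CaCO₃.
(a) Moles of Ca²⁺ (1 mol Ca²⁺ ≡ 1 mol CaCO₃): 71,340 / 100.1 g/mol = 712.7 mol.
(a) Mass of CaCl₂: 712.7 × 111 = 79,110 g.

(b) Volume: 160,000 US gal × 3.785 L/gal = 605,600 L.
(b) Alkalinity to neutralize: (145 − 112) = 33 mg/L as CaCO₃ × 605,600 L = 19,980 g as CaCO₃.
(b) Equivalents of H⁺ required: 19,980 ÷ 50 g/eq = 399.7 eq = 399.7 mol HCl.
(b) Mass of HCl: 399.7 × 36.5 = 14,590 g.
(b) Mass of 16.9% solution: 14,590 / 0.169 = 86,320 g.
(b) Volume: 86,320 g ÷ 1.15 g/mL = 75,070 mL.

(a) 79.1 kg; (b) 75.1 L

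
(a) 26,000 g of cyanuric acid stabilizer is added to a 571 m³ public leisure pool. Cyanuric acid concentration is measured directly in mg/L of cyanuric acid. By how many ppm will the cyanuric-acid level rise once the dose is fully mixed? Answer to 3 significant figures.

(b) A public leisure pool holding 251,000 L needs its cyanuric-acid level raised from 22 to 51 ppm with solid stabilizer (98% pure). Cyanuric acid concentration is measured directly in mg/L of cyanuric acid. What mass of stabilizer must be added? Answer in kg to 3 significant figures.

(a) 45.5 ppm; (b) 7.43 kg

(a) Volume: 571 m³ = 571,000 L.
(a) Rise: 26,000 g / 571,000 L × 1000 = 45.53 mg/L.

(b) CYA to add: (51 − 22) = 29 mg/L × 251,000 L = 7279 g cyanuric acid.
(b) At 98% purity: 7279 / 0.98 = 7428 g product.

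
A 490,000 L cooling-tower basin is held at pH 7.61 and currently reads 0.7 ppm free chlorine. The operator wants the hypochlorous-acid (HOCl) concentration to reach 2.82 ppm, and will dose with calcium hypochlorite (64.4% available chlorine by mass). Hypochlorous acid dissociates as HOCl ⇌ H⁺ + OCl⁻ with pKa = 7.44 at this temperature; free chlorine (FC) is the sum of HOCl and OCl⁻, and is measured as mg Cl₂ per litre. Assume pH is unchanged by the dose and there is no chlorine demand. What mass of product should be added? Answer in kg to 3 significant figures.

[OCl⁻]/[HOCl] = 10^(pH − pKa) = 10^(7.61 − 7.44) = 1.479; fraction as HOCl = 1/(1 + 1.479) = 0.4034.
Free chlorine required for 2.82 ppm HOCl: 2.82 / 0.4034 = 6.991 ppm.
FC to add: 6.991 − 0.7 = 6.291 mg/L as Cl₂.
Cl₂ equivalent: 6.291 mg/L × 490,000 L = 3083 g.
Product at 64.4% available Cl: 3083 / 0.644 = 4787 g.

4.79 kg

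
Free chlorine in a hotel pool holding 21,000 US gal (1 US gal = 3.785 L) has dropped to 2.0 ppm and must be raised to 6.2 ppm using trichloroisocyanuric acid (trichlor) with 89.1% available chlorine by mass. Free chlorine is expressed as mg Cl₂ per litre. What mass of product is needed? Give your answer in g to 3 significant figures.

375 g

Volume: 21,000 US gal × 3.785 L/gal = 79,485 L.
Chlorine deficit: 6.2 − 2.0 = 4.2 ppm = 4.2 mg/L as Cl₂.
Cl₂ equivalent needed: 4.2 mg/L × 79,485 L = 333,800 mg = 333.8 g.
Product at 89.1% available chlorine: 333.8 / 0.891 = 374.7 g.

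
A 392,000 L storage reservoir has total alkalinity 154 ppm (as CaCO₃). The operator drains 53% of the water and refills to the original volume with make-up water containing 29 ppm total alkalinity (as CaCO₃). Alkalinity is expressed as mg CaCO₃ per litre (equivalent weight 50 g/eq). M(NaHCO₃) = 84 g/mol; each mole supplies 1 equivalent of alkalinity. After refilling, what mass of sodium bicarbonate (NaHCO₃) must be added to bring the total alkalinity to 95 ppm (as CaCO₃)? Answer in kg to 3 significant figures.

4.77 kg

After draining 53% and refilling: 154 × 0.47 + 29 × 0.53 = 87.75 ppm.
Deficit to target: 95 − 87.75 = 7.25 mg/L.
As CaCO₃: 7.25 mg/L × 392,000 L = 2842 g; ÷ 50 g/eq ÷ 1 = 56.84 mol NaHCO₃.
Mass: 56.84 × 84 = 4775 g.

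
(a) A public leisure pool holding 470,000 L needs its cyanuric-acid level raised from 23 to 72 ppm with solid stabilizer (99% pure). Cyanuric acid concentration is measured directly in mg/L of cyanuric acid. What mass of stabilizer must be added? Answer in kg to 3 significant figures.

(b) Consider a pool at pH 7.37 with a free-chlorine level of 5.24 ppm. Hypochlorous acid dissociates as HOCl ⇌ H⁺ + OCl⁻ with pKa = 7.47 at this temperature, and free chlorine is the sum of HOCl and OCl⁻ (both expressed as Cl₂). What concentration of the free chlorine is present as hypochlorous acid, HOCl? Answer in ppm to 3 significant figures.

(a) CYA to add: (72 − 23) = 49 mg/L × 470,000 L = 23,030 g cyanuric acid.
(a) At 99% purity: 23,030 / 0.99 = 23,260 g product.

(b) [OCl⁻]/[HOCl] = 10^(pH − pKa) = 10^(7.37 − 7.47) = 10^-0.10 = 0.7943.
(b) Fraction as HOCl = 1 / (1 + 0.7943) = 0.5573.
(b) HOCl = 0.5573 × 5.24 ppm = 2.92 ppm.

(a) 23.3 kg; (b) 2.92 ppm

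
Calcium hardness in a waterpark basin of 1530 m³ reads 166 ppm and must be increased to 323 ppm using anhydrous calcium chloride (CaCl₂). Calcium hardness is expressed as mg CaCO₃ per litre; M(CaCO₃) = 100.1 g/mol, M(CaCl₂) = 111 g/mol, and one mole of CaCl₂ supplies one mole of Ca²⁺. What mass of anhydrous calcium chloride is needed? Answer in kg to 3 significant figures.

266 kg

Volume: 1530 m³ = 1,530,000 L.
Hardness to add: (323 − 166) = 157 mg/L as CaCO₃ × 1,530,000 L = 240,200 g as CaCO₃.
Moles of Ca²⁺ (1 mol Ca²⁺ ≡ 1 mol CaCO₃): 240,200 / 100.1 g/mol = 2400 mol.
Mass of CaCl₂: 2400 × 111 = 266,400 g.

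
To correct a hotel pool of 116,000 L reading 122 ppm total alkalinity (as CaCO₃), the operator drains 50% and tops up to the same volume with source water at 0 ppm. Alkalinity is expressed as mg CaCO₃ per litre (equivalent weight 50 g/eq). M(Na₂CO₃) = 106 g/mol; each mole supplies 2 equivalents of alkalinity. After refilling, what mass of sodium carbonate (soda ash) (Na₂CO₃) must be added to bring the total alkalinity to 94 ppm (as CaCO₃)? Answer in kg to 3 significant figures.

After draining 50% and refilling: 122 × 0.50 + 0 × 0.50 = 61 ppm.
Deficit to target: 94 − 61 = 33 mg/L.
As CaCO₃: 33 mg/L × 116,000 L = 3828 g; ÷ 50 g/eq ÷ 2 = 38.28 mol Na₂CO₃.
Mass: 38.28 × 106 = 4058 g.

4.06 kg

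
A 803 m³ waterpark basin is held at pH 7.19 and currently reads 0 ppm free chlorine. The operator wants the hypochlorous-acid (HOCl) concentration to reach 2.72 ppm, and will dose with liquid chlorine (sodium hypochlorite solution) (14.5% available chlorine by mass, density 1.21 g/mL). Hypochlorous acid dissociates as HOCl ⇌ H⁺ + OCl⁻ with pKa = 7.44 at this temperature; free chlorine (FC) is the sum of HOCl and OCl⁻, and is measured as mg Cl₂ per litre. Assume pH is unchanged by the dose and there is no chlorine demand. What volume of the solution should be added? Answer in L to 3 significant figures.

Volume: 803 m³ = 803,000 L.
[OCl⁻]/[HOCl] = 10^(pH − pKa) = 10^(7.19 − 7.44) = 0.5623; fraction as HOCl = 1/(1 + 0.5623) = 0.6401.
Free chlorine required for 2.72 ppm HOCl: 2.72 / 0.6401 = 4.25 ppm.
FC to add: 4.25 − 0 = 4.25 mg/L as Cl₂.
Cl₂ equivalent: 4.25 mg/L × 803,000 L = 3412 g.
Product at 14.5% available Cl: 3412 / 0.145 = 23,530 g.
Volume: 23,530 g ÷ 1.21 g/mL = 19,450 mL.

19.4 L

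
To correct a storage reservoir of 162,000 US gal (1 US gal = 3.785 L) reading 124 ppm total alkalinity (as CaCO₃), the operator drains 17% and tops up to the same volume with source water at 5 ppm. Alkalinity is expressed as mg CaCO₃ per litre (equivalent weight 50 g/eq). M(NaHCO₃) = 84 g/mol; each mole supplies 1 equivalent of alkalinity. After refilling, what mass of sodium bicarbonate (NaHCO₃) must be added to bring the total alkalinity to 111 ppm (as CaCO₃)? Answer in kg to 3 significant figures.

Volume: 162,000 US gal × 3.785 L/gal = 613,170 L.
After draining 17% and refilling: 124 × 0.83 + 5 × 0.17 = 103.77 ppm.
Deficit to target: 111 − 103.77 = 7.23 mg/L.
As CaCO₃: 7.23 mg/L × 613,170 L = 4433 g; ÷ 50 g/eq ÷ 1 = 88.66 mol NaHCO₃.
Mass: 88.66 × 84 = 7448 g.

7.45 kg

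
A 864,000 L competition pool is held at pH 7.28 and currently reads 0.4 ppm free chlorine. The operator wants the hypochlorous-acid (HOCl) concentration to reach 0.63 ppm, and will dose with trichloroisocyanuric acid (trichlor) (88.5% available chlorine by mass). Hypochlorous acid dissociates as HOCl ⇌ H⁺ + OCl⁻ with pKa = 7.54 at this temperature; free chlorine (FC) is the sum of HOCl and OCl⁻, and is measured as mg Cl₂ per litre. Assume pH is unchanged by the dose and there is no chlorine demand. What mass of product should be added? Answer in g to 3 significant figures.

[OCl⁻]/[HOCl] = 10^(pH − pKa) = 10^(7.28 − 7.54) = 0.5495; fraction as HOCl = 1/(1 + 0.5495) = 0.6454.
Free chlorine required for 0.63 ppm HOCl: 0.63 / 0.6454 = 0.9762 ppm.
FC to add: 0.9762 − 0.4 = 0.5762 mg/L as Cl₂.
Cl₂ equivalent: 0.5762 mg/L × 864,000 L = 497.8 g.
Product at 88.5% available Cl: 497.8 / 0.885 = 562.5 g.

563 g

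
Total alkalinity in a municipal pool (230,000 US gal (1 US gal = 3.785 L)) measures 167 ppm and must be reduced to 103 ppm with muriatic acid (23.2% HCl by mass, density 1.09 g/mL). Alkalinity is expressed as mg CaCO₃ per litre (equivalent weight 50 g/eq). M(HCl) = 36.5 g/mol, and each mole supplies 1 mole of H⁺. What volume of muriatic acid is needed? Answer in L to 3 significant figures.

161 L

Volume: 230,000 US gal × 3.785 L/gal = 870,550 L.
Alkalinity to neutralize: (167 − 103) = 64 mg/L as CaCO₃ × 870,550 L = 55,720 g as CaCO₃.
Equivalents of H⁺ required: 55,720 ÷ 50 g/eq = 1114 eq = 1114 mol HCl.
Mass of HCl: 1114 × 36.5 = 40,670 g.
Mass of 23.2% solution: 40,670 / 0.232 = 175,300 g.
Volume: 175,300 g ÷ 1.09 g/mL = 160,800 mL.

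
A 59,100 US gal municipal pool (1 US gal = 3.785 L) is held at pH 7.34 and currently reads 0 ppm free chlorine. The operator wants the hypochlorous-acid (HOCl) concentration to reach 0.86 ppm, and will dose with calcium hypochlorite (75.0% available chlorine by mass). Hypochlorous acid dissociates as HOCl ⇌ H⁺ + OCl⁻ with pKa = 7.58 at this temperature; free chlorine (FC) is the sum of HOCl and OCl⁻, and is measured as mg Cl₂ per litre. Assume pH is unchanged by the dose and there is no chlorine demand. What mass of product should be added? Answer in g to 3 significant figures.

404 g

Volume: 59,100 US gal × 3.785 L/gal = 223,694 L.
[OCl⁻]/[HOCl] = 10^(pH − pKa) = 10^(7.34 − 7.58) = 0.5754; fraction as HOCl = 1/(1 + 0.5754) = 0.6347.
Free chlorine required for 0.86 ppm HOCl: 0.86 / 0.6347 = 1.355 ppm.
FC to add: 1.355 − 0 = 1.355 mg/L as Cl₂.
Cl₂ equivalent: 1.355 mg/L × 223,694 L = 303.1 g.
Product at 75.0% available Cl: 303.1 / 0.75 = 404.1 g.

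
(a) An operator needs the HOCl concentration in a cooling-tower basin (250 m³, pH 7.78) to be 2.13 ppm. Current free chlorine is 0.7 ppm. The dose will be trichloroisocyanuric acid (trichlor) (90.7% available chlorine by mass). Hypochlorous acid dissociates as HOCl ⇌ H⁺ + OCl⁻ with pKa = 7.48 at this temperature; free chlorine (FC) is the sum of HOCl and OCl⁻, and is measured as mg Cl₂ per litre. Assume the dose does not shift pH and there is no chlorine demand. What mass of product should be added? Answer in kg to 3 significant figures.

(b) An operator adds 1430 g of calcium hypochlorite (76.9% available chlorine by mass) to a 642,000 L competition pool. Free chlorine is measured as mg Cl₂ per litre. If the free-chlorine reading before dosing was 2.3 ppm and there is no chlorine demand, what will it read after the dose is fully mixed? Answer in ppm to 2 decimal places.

(a) Volume: 250 m³ = 250,000 L.
(a) [OCl⁻]/[HOCl] = 10^(pH − pKa) = 10^(7.78 − 7.48) = 1.995; fraction as HOCl = 1/(1 + 1.995) = 0.3339.
(a) Free chlorine required for 2.13 ppm HOCl: 2.13 / 0.3339 = 6.38 ppm.
(a) FC to add: 6.38 − 0.7 = 5.68 mg/L as Cl₂.
(a) Cl₂ equivalent: 5.68 mg/L × 250,000 L = 1420 g.
(a) Product at 90.7% available Cl: 1420 / 0.907 = 1566 g.

(b) Available chlorine delivered: 1430 g × 0.769 = 1100 g as Cl₂.
(b) Concentration rise: 1100 g / 642,000 L = 1.713 mg/L = 1.71 ppm.
(b) Final FC: 2.3 + 1.71 = 4.01 ppm.

(a) 1.57 kg; (b) 4.01 ppm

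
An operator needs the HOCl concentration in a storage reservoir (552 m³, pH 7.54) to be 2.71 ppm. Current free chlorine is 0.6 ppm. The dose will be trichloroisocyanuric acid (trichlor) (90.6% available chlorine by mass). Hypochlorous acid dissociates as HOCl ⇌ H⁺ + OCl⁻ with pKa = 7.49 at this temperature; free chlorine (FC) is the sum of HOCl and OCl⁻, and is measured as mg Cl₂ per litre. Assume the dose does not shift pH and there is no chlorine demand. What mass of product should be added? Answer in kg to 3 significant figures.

3.14 kg

Volume: 552 m³ = 552,000 L.
[OCl⁻]/[HOCl] = 10^(pH − pKa) = 10^(7.54 − 7.49) = 1.122; fraction as HOCl = 1/(1 + 1.122) = 0.4712.
Free chlorine required for 2.71 ppm HOCl: 2.71 / 0.4712 = 5.751 ppm.
FC to add: 5.751 − 0.6 = 5.151 mg/L as Cl₂.
Cl₂ equivalent: 5.151 mg/L × 552,000 L = 2843 g.
Product at 90.6% available Cl: 2843 / 0.906 = 3138 g.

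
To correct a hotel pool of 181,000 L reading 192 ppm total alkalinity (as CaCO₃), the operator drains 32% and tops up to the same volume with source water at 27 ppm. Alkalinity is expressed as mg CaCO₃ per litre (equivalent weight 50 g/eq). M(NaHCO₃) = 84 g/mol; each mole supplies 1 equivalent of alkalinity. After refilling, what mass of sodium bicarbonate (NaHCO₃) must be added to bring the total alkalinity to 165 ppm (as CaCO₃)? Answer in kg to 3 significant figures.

7.85 kg

After draining 32% and refilling: 192 × 0.68 + 27 × 0.32 = 139.2 ppm.
Deficit to target: 165 − 139.2 = 25.8 mg/L.
As CaCO₃: 25.8 mg/L × 181,000 L = 4670 g; ÷ 50 g/eq ÷ 1 = 93.4 mol NaHCO₃.
Mass: 93.4 × 84 = 7845 g.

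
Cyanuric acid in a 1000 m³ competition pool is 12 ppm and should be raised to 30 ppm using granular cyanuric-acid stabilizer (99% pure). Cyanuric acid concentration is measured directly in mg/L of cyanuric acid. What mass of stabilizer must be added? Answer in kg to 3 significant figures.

Volume: 1000 m³ = 1,000,000 L.
CYA to add: (30 − 12) = 18 mg/L × 1,000,000 L = 18,000 g cyanuric acid.
At 99% purity: 18,000 / 0.99 = 18,180 g product.

18.2 kg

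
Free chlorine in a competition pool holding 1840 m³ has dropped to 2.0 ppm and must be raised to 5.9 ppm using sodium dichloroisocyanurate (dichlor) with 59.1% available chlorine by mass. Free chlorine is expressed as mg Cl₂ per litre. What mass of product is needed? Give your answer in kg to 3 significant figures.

12.1 kg

Volume: 1840 m³ = 1,840,000 L.
Chlorine deficit: 5.9 − 2.0 = 3.9 ppm = 3.9 mg/L as Cl₂.
Cl₂ equivalent needed: 3.9 mg/L × 1,840,000 L = 7,176,000 mg = 7176 g.
Product at 59.1% available chlorine: 7176 / 0.591 = 12,140 g.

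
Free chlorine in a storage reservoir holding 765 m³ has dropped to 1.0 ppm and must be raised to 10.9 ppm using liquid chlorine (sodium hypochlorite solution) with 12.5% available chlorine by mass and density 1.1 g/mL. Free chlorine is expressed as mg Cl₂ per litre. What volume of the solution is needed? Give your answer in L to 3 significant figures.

55.1 L

Volume: 765 m³ = 765,000 L.
Chlorine deficit: 10.9 − 1.0 = 9.9 ppm = 9.9 mg/L as Cl₂.
Cl₂ equivalent needed: 9.9 mg/L × 765,000 L = 7,574,000 mg = 7574 g.
Product at 12.5% available chlorine: 7574 / 0.125 = 60,590 g.
Volume at density 1.1 g/mL: 60,590 g ÷ 1.1 g/mL = 55,080 mL.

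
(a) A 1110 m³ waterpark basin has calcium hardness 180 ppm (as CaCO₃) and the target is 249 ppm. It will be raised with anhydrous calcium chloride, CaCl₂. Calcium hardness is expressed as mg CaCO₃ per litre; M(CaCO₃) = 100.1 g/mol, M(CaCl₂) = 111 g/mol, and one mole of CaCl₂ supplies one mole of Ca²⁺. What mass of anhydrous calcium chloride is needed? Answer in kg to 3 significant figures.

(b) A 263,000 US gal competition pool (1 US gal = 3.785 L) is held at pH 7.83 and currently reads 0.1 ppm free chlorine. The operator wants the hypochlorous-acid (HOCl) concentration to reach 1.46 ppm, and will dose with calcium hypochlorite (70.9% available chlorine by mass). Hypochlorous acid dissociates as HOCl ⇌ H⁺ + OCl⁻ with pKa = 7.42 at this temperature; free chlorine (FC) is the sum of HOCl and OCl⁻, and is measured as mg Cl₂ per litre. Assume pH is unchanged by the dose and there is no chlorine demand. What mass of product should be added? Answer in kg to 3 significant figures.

(a) 84.9 kg; (b) 7.18 kg

(a) Volume: 1110 m³ = 1,110,000 L.
(a) Hardness to add: (249 − 180) = 69 mg/L as CaCO₃ × 1,110,000 L = 76,590 g as CaCO₃.
(a) Moles of Ca²⁺ (1 mol Ca²⁺ ≡ 1 mol CaCO₃): 76,590 / 100.1 g/mol = 765.1 mol.
(a) Mass of CaCl₂: 765.1 × 111 = 84,930 g.

(b) Volume: 263,000 US gal × 3.785 L/gal = 995,455 L.
(b) [OCl⁻]/[HOCl] = 10^(pH − pKa) = 10^(7.83 − 7.42) = 2.57; fraction as HOCl = 1/(1 + 2.57) = 0.2801.
(b) Free chlorine required for 1.46 ppm HOCl: 1.46 / 0.2801 = 5.213 ppm.
(b) FC to add: 5.213 − 0.1 = 5.113 mg/L as Cl₂.
(b) Cl₂ equivalent: 5.113 mg/L × 995,455 L = 5090 g.
(b) Product at 70.9% available Cl: 5090 / 0.709 = 7178 g.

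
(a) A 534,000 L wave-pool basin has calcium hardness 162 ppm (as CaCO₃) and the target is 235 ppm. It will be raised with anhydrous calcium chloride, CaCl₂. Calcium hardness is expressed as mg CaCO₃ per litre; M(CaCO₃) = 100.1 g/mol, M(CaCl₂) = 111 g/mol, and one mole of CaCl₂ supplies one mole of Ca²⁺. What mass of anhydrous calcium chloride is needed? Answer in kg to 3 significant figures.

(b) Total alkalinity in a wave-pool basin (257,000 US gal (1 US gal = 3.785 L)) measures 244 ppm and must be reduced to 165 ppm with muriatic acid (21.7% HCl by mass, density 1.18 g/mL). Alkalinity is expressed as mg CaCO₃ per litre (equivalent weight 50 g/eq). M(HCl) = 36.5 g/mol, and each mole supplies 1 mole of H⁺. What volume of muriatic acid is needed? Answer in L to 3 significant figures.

(a) 43.2 kg; (b) 219 L

(a) Hardness to add: (235 − 162) = 73 mg/L as CaCO₃ × 534,000 L = 38,980 g as CaCO₃.
(a) Moles of Ca²⁺ (1 mol Ca²⁺ ≡ 1 mol CaCO₃): 38,980 / 100.1 g/mol = 389.4 mol.
(a) Mass of CaCl₂: 389.4 × 111 = 43,230 g.

(b) Volume: 257,000 US gal × 3.785 L/gal = 972,745 L.
(b) Alkalinity to neutralize: (244 − 165) = 79 mg/L as CaCO₃ × 972,745 L = 76,850 g as CaCO₃.
(b) Equivalents of H⁺ required: 76,850 ÷ 50 g/eq = 1537 eq = 1537 mol HCl.
(b) Mass of HCl: 1537 × 36.5 = 56,100 g.
(b) Mass of 21.7% solution: 56,100 / 0.217 = 258,500 g.
(b) Volume: 258,500 g ÷ 1.18 g/mL = 219,100 mL.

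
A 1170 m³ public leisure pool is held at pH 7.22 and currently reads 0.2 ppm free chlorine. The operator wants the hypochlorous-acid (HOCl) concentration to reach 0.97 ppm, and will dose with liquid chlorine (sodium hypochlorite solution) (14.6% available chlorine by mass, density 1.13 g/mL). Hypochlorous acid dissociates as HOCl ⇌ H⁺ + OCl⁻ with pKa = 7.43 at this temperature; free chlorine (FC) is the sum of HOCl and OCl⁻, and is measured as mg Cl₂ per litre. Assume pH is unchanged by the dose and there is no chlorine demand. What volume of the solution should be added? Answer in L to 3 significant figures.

Volume: 1170 m³ = 1,170,000 L.
[OCl⁻]/[HOCl] = 10^(pH − pKa) = 10^(7.22 − 7.43) = 0.6166; fraction as HOCl = 1/(1 + 0.6166) = 0.6186.
Free chlorine required for 0.97 ppm HOCl: 0.97 / 0.6186 = 1.568 ppm.
FC to add: 1.568 − 0.2 = 1.368 mg/L as Cl₂.
Cl₂ equivalent: 1.368 mg/L × 1,170,000 L = 1601 g.
Product at 14.6% available Cl: 1601 / 0.146 = 10,960 g.
Volume: 10,960 g ÷ 1.13 g/mL = 9702 mL.

9.70 L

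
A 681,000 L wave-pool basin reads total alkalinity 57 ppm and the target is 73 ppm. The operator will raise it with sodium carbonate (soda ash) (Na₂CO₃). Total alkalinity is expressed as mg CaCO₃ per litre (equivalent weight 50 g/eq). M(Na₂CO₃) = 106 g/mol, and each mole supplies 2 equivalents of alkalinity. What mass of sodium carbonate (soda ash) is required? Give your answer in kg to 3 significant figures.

11.5 kg

Alkalinity to add: (73 − 57) = 16 mg/L as CaCO₃ × 681,000 L = 10,900 g as CaCO₃.
Equivalents: 10,900 g ÷ 50 g/eq = 217.9 eq.
Each mole of Na₂CO₃ supplies 2 eq, so 217.9 / 2 = 109 mol.
Mass: 109 mol × 106 g/mol = 11,550 g.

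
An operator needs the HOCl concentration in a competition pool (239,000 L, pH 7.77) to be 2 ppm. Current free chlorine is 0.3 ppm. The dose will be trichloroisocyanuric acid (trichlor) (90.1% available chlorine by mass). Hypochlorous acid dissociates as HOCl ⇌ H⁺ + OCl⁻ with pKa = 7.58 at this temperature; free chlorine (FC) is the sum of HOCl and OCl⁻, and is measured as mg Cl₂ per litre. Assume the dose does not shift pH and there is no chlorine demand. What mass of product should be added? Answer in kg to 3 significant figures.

1.27 kg

[OCl⁻]/[HOCl] = 10^(pH − pKa) = 10^(7.77 − 7.58) = 1.549; fraction as HOCl = 1/(1 + 1.549) = 0.3923.
Free chlorine required for 2 ppm HOCl: 2 / 0.3923 = 5.098 ppm.
FC to add: 5.098 − 0.3 = 4.798 mg/L as Cl₂.
Cl₂ equivalent: 4.798 mg/L × 239,000 L = 1147 g.
Product at 90.1% available Cl: 1147 / 0.901 = 1273 g.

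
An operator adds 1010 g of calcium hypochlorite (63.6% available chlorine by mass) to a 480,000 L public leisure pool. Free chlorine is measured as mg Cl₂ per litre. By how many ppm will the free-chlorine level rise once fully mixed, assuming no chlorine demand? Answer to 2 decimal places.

1.34 ppm

Available chlorine delivered: 1010 g × 0.636 = 642.4 g as Cl₂.
Concentration rise: 642.4 g / 480,000 L = 1.338 mg/L = 1.34 ppm.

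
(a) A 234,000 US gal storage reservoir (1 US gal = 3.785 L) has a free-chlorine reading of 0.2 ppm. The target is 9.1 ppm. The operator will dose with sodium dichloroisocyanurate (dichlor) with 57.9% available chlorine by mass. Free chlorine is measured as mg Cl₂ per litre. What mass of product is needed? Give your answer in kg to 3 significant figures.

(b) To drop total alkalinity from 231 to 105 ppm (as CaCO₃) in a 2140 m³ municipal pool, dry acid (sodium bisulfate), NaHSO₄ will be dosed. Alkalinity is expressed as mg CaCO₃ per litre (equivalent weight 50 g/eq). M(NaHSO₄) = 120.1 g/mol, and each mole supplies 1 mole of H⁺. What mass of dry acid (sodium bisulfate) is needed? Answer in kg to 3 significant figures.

(a) 13.6 kg; (b) 648 kg

(a) Volume: 234,000 US gal × 3.785 L/gal = 885,690 L.
(a) Chlorine deficit: 9.1 − 0.2 = 8.9 ppm = 8.9 mg/L as Cl₂.
(a) Cl₂ equivalent needed: 8.9 mg/L × 885,690 L = 7,883,000 mg = 7883 g.
(a) Product at 57.9% available chlorine: 7883 / 0.579 = 13,610 g.

(b) Volume: 2140 m³ = 2,140,000 L.
(b) Alkalinity to neutralize: (231 − 105) = 126 mg/L as CaCO₃ × 2,140,000 L = 269,600 g as CaCO₃.
(b) Equivalents of H⁺ required: 269,600 ÷ 50 g/eq = 5393 eq = 5393 mol NaHSO₄.
(b) Mass of NaHSO₄: 5393 × 120.1 = 647,700 g.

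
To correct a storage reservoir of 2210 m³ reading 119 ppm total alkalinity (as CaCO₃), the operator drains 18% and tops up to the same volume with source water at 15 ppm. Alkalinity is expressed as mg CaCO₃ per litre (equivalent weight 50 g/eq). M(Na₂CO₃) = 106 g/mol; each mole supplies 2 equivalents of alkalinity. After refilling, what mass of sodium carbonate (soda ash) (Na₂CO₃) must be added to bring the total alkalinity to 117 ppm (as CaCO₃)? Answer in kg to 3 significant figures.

Volume: 2210 m³ = 2,210,000 L.
After draining 18% and refilling: 119 × 0.82 + 15 × 0.18 = 100.28 ppm.
Deficit to target: 117 − 100.28 = 16.72 mg/L.
As CaCO₃: 16.72 mg/L × 2,210,000 L = 36,950 g; ÷ 50 g/eq ÷ 2 = 369.5 mol Na₂CO₃.
Mass: 369.5 × 106 = 39,170 g.

39.2 kg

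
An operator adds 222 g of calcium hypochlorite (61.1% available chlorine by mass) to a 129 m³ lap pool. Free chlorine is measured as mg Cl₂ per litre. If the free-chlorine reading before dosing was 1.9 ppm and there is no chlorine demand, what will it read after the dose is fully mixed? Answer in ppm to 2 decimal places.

2.95 ppm

Volume: 129 m³ = 129,000 L.
Available chlorine delivered: 222 g × 0.611 = 135.6 g as Cl₂.
Concentration rise: 135.6 g / 129,000 L = 1.051 mg/L = 1.05 ppm.
Final FC: 1.9 + 1.05 = 2.95 ppm.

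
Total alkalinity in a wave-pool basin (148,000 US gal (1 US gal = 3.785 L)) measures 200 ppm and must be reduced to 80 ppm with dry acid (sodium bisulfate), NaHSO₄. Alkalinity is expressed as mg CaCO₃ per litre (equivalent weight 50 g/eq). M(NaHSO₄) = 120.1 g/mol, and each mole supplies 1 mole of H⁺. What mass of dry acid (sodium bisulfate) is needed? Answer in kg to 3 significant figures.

161 kg

Volume: 148,000 US gal × 3.785 L/gal = 560,180 L.
Alkalinity to neutralize: (200 − 80) = 120 mg/L as CaCO₃ × 560,180 L = 67,220 g as CaCO₃.
Equivalents of H⁺ required: 67,220 ÷ 50 g/eq = 1344 eq = 1344 mol NaHSO₄.
Mass of NaHSO₄: 1344 × 120.1 = 161,500 g.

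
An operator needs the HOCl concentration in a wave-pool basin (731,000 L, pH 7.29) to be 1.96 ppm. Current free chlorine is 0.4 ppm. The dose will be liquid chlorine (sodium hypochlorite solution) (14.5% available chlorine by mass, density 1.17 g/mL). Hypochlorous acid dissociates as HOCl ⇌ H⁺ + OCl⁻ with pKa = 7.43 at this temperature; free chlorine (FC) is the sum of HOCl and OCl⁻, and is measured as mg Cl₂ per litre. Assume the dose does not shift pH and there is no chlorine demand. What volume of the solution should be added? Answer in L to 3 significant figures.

[OCl⁻]/[HOCl] = 10^(pH − pKa) = 10^(7.29 − 7.43) = 0.7244; fraction as HOCl = 1/(1 + 0.7244) = 0.5799.
Free chlorine required for 1.96 ppm HOCl: 1.96 / 0.5799 = 3.38 ppm.
FC to add: 3.38 − 0.4 = 2.98 mg/L as Cl₂.
Cl₂ equivalent: 2.98 mg/L × 731,000 L = 2178 g.
Product at 14.5% available Cl: 2178 / 0.145 = 15,020 g.
Volume: 15,020 g ÷ 1.17 g/mL = 12,840 mL.

12.8 L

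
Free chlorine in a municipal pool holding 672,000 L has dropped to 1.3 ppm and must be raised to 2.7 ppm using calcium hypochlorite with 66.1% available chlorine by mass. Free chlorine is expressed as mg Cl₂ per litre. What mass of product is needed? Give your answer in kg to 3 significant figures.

Chlorine deficit: 2.7 − 1.3 = 1.4 ppm = 1.4 mg/L as Cl₂.
Cl₂ equivalent needed: 1.4 mg/L × 672,000 L = 940,800 mg = 940.8 g.
Product at 66.1% available chlorine: 940.8 / 0.661 = 1423 g.

1.42 kg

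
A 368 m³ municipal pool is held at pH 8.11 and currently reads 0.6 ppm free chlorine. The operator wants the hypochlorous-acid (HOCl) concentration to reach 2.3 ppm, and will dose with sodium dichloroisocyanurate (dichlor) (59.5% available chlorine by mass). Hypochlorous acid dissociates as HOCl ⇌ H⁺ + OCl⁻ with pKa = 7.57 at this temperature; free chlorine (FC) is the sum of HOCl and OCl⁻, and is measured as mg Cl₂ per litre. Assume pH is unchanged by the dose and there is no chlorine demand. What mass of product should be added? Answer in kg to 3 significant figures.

5.98 kg

Volume: 368 m³ = 368,000 L.
[OCl⁻]/[HOCl] = 10^(pH − pKa) = 10^(8.11 − 7.57) = 3.467; fraction as HOCl = 1/(1 + 3.467) = 0.2238.
Free chlorine required for 2.3 ppm HOCl: 2.3 / 0.2238 = 10.27 ppm.
FC to add: 10.27 − 0.6 = 9.675 mg/L as Cl₂.
Cl₂ equivalent: 9.675 mg/L × 368,000 L = 3560 g.
Product at 59.5% available Cl: 3560 / 0.595 = 5984 g.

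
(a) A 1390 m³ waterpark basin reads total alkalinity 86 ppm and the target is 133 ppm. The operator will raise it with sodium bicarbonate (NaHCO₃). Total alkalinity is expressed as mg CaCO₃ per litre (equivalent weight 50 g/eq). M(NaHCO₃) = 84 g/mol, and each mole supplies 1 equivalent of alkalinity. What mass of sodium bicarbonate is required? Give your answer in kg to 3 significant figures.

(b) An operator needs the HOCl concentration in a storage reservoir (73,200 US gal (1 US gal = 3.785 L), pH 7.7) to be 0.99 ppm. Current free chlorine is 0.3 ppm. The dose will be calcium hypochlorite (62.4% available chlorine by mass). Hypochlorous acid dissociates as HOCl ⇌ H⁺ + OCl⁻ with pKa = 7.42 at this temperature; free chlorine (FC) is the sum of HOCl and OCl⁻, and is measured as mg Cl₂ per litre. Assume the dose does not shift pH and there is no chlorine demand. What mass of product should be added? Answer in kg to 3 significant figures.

(a) 110 kg; (b) 1.14 kg

(a) Volume: 1390 m³ = 1,390,000 L.
(a) Alkalinity to add: (133 − 86) = 47 mg/L as CaCO₃ × 1,390,000 L = 65,330 g as CaCO₃.
(a) Equivalents: 65,330 g ÷ 50 g/eq = 1307 eq.
(a) NaHCO₃ supplies 1 eq per mole → 1307 mol.
(a) Mass: 1307 mol × 84 g/mol = 109,800 g.

(b) Volume: 73,200 US gal × 3.785 L/gal = 277,062 L.
(b) [OCl⁻]/[HOCl] = 10^(pH − pKa) = 10^(7.7 − 7.42) = 1.905; fraction as HOCl = 1/(1 + 1.905) = 0.3442.
(b) Free chlorine required for 0.99 ppm HOCl: 0.99 / 0.3442 = 2.876 ppm.
(b) FC to add: 2.876 − 0.3 = 2.576 mg/L as Cl₂.
(b) Cl₂ equivalent: 2.576 mg/L × 277,062 L = 713.8 g.
(b) Product at 62.4% available Cl: 713.8 / 0.624 = 1144 g.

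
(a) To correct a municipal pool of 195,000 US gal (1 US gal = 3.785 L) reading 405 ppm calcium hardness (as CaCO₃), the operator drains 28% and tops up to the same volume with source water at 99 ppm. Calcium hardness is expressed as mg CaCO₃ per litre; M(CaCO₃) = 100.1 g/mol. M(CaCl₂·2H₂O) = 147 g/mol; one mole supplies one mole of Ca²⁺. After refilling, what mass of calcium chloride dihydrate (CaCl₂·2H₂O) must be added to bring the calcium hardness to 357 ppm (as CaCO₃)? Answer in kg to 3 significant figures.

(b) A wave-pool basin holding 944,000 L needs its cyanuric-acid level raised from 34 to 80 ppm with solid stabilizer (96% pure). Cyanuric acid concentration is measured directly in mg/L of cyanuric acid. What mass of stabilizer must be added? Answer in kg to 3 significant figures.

(a) 40.8 kg; (b) 45.2 kg

(a) Volume: 195,000 US gal × 3.785 L/gal = 738,075 L.
(a) After draining 28% and refilling: 405 × 0.72 + 99 × 0.28 = 319.32 ppm.
(a) Deficit to target: 357 − 319.32 = 37.68 mg/L.
(a) As CaCO₃: 37.68 mg/L × 738,075 L = 27,810 g; ÷ 100.1 = 277.8 mol Ca²⁺.
(a) Mass: 277.8 × 147 = 40,840 g.

(b) CYA to add: (80 − 34) = 46 mg/L × 944,000 L = 43,420 g cyanuric acid.
(b) At 96% purity: 43,420 / 0.96 = 45,230 g product.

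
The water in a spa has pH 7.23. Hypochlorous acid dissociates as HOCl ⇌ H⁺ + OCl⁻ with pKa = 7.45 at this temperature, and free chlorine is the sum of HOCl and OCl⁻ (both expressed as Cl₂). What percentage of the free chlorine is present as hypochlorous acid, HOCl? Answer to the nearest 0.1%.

62.4%

[OCl⁻]/[HOCl] = 10^(pH − pKa) = 10^(7.23 − 7.45) = 10^-0.22 = 0.6026.
Fraction as HOCl = 1 / (1 + 0.6026) = 0.624.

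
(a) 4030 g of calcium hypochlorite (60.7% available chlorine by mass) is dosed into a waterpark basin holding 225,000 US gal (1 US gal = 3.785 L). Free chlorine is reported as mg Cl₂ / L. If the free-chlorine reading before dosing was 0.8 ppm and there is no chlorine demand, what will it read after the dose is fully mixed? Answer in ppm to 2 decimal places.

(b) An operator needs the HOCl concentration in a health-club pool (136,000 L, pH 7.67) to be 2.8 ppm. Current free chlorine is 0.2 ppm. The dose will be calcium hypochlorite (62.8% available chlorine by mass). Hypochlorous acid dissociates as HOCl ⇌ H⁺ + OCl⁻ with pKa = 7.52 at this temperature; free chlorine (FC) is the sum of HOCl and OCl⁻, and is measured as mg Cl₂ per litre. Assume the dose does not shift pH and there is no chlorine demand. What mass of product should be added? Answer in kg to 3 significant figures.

(a) 3.67 ppm; (b) 1.42 kg

(a) Volume: 225,000 US gal × 3.785 L/gal = 851,625 L.
(a) Available chlorine delivered: 4030 g × 0.607 = 2446 g as Cl₂.
(a) Concentration rise: 2446 g / 851,625 L = 2.872 mg/L = 2.87 ppm.
(a) Final FC: 0.8 + 2.87 = 3.67 ppm.

(b) [OCl⁻]/[HOCl] = 10^(pH − pKa) = 10^(7.67 − 7.52) = 1.413; fraction as HOCl = 1/(1 + 1.413) = 0.4145.
(b) Free chlorine required for 2.8 ppm HOCl: 2.8 / 0.4145 = 6.755 ppm.
(b) FC to add: 6.755 − 0.2 = 6.555 mg/L as Cl₂.
(b) Cl₂ equivalent: 6.555 mg/L × 136,000 L = 891.5 g.
(b) Product at 62.8% available Cl: 891.5 / 0.628 = 1420 g.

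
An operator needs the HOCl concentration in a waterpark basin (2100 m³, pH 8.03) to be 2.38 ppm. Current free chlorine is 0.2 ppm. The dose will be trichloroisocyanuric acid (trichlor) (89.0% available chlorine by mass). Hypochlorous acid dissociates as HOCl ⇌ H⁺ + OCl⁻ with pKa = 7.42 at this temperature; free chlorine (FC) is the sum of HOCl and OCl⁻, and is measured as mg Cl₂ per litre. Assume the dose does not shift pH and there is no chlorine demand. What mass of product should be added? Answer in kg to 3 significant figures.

Volume: 2100 m³ = 2,100,000 L.
[OCl⁻]/[HOCl] = 10^(pH − pKa) = 10^(8.03 − 7.42) = 4.074; fraction as HOCl = 1/(1 + 4.074) = 0.1971.
Free chlorine required for 2.38 ppm HOCl: 2.38 / 0.1971 = 12.08 ppm.
FC to add: 12.08 − 0.2 = 11.88 mg/L as Cl₂.
Cl₂ equivalent: 11.88 mg/L × 2,100,000 L = 24,940 g.
Product at 89.0% available Cl: 24,940 / 0.89 = 28,020 g.

28.0 kg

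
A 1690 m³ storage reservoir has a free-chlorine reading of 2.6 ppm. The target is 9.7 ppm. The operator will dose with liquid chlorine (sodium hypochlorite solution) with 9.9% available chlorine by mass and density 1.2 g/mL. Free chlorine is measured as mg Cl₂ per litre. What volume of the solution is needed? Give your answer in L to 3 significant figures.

Volume: 1690 m³ = 1,690,000 L.
Chlorine deficit: 9.7 − 2.6 = 7.1 ppm = 7.1 mg/L as Cl₂.
Cl₂ equivalent needed: 7.1 mg/L × 1,690,000 L = 12,000,000 mg = 12,000 g.
Product at 9.9% available chlorine: 12,000 / 0.099 = 121,200 g.
Volume at density 1.2 g/mL: 121,200 g ÷ 1.2 g/mL = 101,000 mL.

101 L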